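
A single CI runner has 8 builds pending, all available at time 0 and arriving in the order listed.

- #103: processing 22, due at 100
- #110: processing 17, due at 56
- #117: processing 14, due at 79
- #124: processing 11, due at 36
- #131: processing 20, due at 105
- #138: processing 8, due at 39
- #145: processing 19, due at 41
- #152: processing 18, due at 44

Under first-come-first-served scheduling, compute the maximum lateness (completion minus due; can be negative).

FIFO (arrival order): #103 #110 #117 #124 #131 #138 #145 #152.
#103: 0→22, due 100, lateness -78
#110: 22→39, due 56, lateness -17
#117: 39→53, due 79, lateness -26
#124: 53→64, due 36, lateness 28
#131: 64→84, due 105, lateness -21
#138: 84→92, due 39, lateness 53
#145: 92→111, due 41, lateness 70
#152: 111→129, due 44, lateness 85
Maximum = 85.

85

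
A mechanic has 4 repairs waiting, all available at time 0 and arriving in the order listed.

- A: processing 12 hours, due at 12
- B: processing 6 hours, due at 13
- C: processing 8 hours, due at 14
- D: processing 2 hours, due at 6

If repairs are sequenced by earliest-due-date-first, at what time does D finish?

EDD (increasing due date): D A B C.
D: 0→2

2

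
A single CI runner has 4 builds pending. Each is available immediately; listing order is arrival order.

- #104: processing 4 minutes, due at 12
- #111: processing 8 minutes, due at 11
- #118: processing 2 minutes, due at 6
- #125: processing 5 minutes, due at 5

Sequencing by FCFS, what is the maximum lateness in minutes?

14

FIFO (arrival order): #104 #111 #118 #125.
#104: 0→4, due 12, lateness -8
#111: 4→12, due 11, lateness 1
#118: 12→14, due 6, lateness 8
#125: 14→19, due 5, lateness 14
Maximum = 14.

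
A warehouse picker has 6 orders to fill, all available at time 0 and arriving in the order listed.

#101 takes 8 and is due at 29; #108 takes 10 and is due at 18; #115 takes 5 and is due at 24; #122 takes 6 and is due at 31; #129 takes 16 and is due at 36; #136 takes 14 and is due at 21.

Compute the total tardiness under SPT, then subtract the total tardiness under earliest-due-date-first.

SPT (increasing processing time): #115 #122 #101 #108 #136 #129.
#115: 0→5, due 24, tardiness 0
#122: 5→11, due 31, tardiness 0
#101: 11→19, due 29, tardiness 0
#108: 19→29, due 18, tardiness 11
#136: 29→43, due 21, tardiness 22
#129: 43→59, due 36, tardiness 23
Sum = 0+0+0+11+22+23 = 56.
EDD (increasing due date): #108 #136 #115 #101 #122 #129.
#108: 0→10, due 18, tardiness 0
#136: 10→24, due 21, tardiness 3
#115: 24→29, due 24, tardiness 5
#101: 29→37, due 29, tardiness 8
#122: 37→43, due 31, tardiness 12
#129: 43→59, due 36, tardiness 23
Sum = 0+3+5+8+12+23 = 51.
Difference = 56 − 51 = 5.

5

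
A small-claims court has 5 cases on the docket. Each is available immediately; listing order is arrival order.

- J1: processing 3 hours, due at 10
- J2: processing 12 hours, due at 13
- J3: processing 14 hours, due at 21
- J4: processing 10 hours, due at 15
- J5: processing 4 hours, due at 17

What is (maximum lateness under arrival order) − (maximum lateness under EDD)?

4

FIFO (arrival order): J1 J2 J3 J4 J5.
J1: 0→3, due 10, lateness -7
J2: 3→15, due 13, lateness 2
J3: 15→29, due 21, lateness 8
J4: 29→39, due 15, lateness 24
J5: 39→43, due 17, lateness 26
Maximum = 26.
EDD (increasing due date): J1 J2 J4 J5 J3.
J1: 0→3, due 10, lateness -7
J2: 3→15, due 13, lateness 2
J4: 15→25, due 15, lateness 10
J5: 25→29, due 17, lateness 12
J3: 29→43, due 21, lateness 22
Maximum = 22.
Difference = 26 − 22 = 4.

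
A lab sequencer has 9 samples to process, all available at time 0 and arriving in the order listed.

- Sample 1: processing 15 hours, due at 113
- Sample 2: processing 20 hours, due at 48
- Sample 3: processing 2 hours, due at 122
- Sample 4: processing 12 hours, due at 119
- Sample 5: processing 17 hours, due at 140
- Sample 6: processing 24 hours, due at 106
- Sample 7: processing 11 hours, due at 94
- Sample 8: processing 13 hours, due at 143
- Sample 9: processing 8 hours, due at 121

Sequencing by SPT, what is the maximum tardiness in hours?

SPT (increasing processing time): Sample 3 Sample 9 Sample 7 Sample 4 Sample 8 Sample 1 Sample 5 Sample 2 Sample 6.
Sample 3: 0→2, due 122, tardiness 0
Sample 9: 2→10, due 121, tardiness 0
Sample 7: 10→21, due 94, tardiness 0
Sample 4: 21→33, due 119, tardiness 0
Sample 8: 33→46, due 143, tardiness 0
Sample 1: 46→61, due 113, tardiness 0
Sample 5: 61→78, due 140, tardiness 0
Sample 2: 78→98, due 48, tardiness 50
Sample 6: 98→122, due 106, tardiness 16
Maximum = 50.

50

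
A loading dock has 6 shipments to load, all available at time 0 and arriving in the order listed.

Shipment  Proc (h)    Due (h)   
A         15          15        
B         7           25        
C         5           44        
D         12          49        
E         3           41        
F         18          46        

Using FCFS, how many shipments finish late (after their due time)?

2

FIFO (arrival order): A B C D E F.
A: 0→15, due 15, tardiness 0
B: 15→22, due 25, tardiness 0
C: 22→27, due 44, tardiness 0
D: 27→39, due 49, tardiness 0
E: 39→42, due 41, tardiness 1
F: 42→60, due 46, tardiness 14
Late shipments: 2.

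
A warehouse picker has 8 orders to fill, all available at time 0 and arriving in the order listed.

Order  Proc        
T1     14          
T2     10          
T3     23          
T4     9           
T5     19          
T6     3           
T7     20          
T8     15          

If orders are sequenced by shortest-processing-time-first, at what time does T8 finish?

SPT (increasing processing time): T6 T4 T2 T1 T8 T5 T7 T3.
T6: 0→3
T4: 3→12
T2: 12→22
T1: 22→36
T8: 36→51

51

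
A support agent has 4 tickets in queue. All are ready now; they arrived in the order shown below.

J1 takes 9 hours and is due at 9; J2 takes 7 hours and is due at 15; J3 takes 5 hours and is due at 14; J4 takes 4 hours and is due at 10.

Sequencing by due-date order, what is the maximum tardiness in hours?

10

EDD (increasing due date): J1 J4 J3 J2.
J1: 0→9, due 9, tardiness 0
J4: 9→13, due 10, tardiness 3
J3: 13→18, due 14, tardiness 4
J2: 18→25, due 15, tardiness 10
Maximum = 10.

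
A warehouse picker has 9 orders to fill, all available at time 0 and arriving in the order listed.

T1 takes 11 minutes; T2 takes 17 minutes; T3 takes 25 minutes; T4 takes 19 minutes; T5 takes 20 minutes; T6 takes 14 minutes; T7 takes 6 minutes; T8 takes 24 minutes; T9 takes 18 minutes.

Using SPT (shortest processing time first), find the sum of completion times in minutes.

SPT (increasing processing time): T7 T1 T6 T2 T9 T4 T5 T8 T3.
T7: 0→6
T1: 6→17
T6: 17→31
T2: 31→48
T9: 48→66
T4: 66→85
T5: 85→105
T8: 105→129
T3: 129→154
Sum = 6+17+31+48+66+85+105+129+154 = 641.

641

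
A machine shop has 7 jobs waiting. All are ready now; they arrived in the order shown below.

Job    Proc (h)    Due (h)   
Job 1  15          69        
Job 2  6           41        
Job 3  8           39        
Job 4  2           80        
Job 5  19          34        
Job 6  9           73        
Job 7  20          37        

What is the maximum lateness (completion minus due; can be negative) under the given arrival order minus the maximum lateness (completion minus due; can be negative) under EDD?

30

FIFO (arrival order): Job 1 Job 2 Job 3 Job 4 Job 5 Job 6 Job 7.
Job 1: 0→15, due 69, lateness -54
Job 2: 15→21, due 41, lateness -20
Job 3: 21→29, due 39, lateness -10
Job 4: 29→31, due 80, lateness -49
Job 5: 31→50, due 34, lateness 16
Job 6: 50→59, due 73, lateness -14
Job 7: 59→79, due 37, lateness 42
Maximum = 42.
EDD (increasing due date): Job 5 Job 7 Job 3 Job 2 Job 1 Job 6 Job 4.
Job 5: 0→19, due 34, lateness -15
Job 7: 19→39, due 37, lateness 2
Job 3: 39→47, due 39, lateness 8
Job 2: 47→53, due 41, lateness 12
Job 1: 53→68, due 69, lateness -1
Job 6: 68→77, due 73, lateness 4
Job 4: 77→79, due 80, lateness -1
Maximum = 12.
Difference = 42 − 12 = 30.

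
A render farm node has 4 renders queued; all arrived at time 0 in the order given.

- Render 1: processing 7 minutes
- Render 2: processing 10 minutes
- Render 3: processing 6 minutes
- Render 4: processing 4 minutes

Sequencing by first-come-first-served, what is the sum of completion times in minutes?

74

FIFO (arrival order): Render 1 Render 2 Render 3 Render 4.
Render 1: 0→7
Render 2: 7→17
Render 3: 17→23
Render 4: 23→27
Sum = 7+17+23+27 = 74.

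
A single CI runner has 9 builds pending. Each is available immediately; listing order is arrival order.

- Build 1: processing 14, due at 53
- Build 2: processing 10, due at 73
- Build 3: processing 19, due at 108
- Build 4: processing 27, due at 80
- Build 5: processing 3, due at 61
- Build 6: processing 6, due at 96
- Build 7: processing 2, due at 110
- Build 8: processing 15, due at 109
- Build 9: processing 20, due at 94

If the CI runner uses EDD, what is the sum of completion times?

EDD (increasing due date): Build 1 Build 5 Build 2 Build 4 Build 9 Build 6 Build 3 Build 8 Build 7.
Build 1: 0→14
Build 5: 14→17
Build 2: 17→27
Build 4: 27→54
Build 9: 54→74
Build 6: 74→80
Build 3: 80→99
Build 8: 99→114
Build 7: 114→116
Sum = 14+17+27+54+74+80+99+114+116 = 595.

595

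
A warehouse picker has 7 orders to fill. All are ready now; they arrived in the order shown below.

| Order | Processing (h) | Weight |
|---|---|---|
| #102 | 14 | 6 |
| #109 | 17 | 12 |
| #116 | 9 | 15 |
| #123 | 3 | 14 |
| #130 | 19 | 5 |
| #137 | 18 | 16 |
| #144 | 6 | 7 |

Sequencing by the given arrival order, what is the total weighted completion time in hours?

FIFO (arrival order): #102 #109 #116 #123 #130 #137 #144.
#102: finishes 14, weight 6, w·C = 84
#109: finishes 31, weight 12, w·C = 372
#116: finishes 40, weight 15, w·C = 600
#123: finishes 43, weight 14, w·C = 602
#130: finishes 62, weight 5, w·C = 310
#137: finishes 80, weight 16, w·C = 1280
#144: finishes 86, weight 7, w·C = 602
Sum = 84+372+600+602+310+1280+602 = 3850.

3850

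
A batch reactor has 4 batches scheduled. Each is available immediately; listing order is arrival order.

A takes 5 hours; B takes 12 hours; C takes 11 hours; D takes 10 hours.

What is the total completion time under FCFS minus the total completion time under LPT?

-18

FIFO (arrival order): A B C D.
A: 0→5
B: 5→17
C: 17→28
D: 28→38
Sum = 5+17+28+38 = 88.
LPT (decreasing processing time): B C D A.
B: 0→12
C: 12→23
D: 23→33
A: 33→38
Sum = 12+23+33+38 = 106.
Difference = 88 − 106 = -18.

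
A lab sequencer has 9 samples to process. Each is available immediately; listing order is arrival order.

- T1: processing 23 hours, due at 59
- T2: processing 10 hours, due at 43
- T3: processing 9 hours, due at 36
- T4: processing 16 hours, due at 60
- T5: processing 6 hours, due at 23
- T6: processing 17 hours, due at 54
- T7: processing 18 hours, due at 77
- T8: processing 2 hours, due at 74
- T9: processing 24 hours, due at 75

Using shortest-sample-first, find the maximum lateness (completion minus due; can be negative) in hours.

SPT (increasing processing time): T8 T5 T3 T2 T4 T6 T7 T1 T9.
T8: 0→2, due 74, lateness -72
T5: 2→8, due 23, lateness -15
T3: 8→17, due 36, lateness -19
T2: 17→27, due 43, lateness -16
T4: 27→43, due 60, lateness -17
T6: 43→60, due 54, lateness 6
T7: 60→78, due 77, lateness 1
T1: 78→101, due 59, lateness 42
T9: 101→125, due 75, lateness 50
Maximum = 50.

50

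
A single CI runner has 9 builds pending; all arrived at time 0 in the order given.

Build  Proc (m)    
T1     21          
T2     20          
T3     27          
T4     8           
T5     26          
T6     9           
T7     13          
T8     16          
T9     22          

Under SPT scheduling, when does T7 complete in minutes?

30

SPT (increasing processing time): T4 T6 T7 T8 T2 T1 T9 T5 T3.
T4: 0→8
T6: 8→17
T7: 17→30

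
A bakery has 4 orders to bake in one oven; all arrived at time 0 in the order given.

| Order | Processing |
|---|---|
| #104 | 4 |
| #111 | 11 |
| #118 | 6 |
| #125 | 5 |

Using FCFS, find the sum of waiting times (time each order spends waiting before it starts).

FIFO (arrival order): #104 #111 #118 #125.
#104: waits 0, runs 0→4
#111: waits 4, runs 4→15
#118: waits 15, runs 15→21
#125: waits 21, runs 21→26
Sum = 0+4+15+21 = 40.

40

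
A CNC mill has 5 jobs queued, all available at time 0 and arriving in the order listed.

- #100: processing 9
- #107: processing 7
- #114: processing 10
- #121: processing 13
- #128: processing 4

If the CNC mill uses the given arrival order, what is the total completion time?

FIFO (arrival order): #100 #107 #114 #121 #128.
#100: 0→9
#107: 9→16
#114: 16→26
#121: 26→39
#128: 39→43
Sum = 9+16+26+39+43 = 133.

133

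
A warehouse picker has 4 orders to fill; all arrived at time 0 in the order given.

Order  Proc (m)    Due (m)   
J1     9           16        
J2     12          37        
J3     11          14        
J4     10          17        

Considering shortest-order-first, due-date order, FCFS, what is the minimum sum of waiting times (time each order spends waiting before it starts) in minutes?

58

SPT (increasing processing time): J1 J4 J3 J2.
J1: waits 0, runs 0→9
J4: waits 9, runs 9→19
J3: waits 19, runs 19→30
J2: waits 30, runs 30→42
Sum = 0+9+19+30 = 58.
EDD (increasing due date): J3 J1 J4 J2.
J3: waits 0, runs 0→11
J1: waits 11, runs 11→20
J4: waits 20, runs 20→30
J2: waits 30, runs 30→42
Sum = 0+11+20+30 = 61.
FIFO (arrival order): J1 J2 J3 J4.
J1: waits 0, runs 0→9
J2: waits 9, runs 9→21
J3: waits 21, runs 21→32
J4: waits 32, runs 32→42
Sum = 0+9+21+32 = 62.
SPT 58, EDD 61, FIFO 62 → minimum 58.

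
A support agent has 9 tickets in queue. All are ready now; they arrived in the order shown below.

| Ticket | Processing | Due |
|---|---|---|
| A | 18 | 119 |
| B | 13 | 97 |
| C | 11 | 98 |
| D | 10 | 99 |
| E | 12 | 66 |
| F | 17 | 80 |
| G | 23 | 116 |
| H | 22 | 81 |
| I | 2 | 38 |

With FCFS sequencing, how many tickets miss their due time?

FIFO (arrival order): A B C D E F G H I.
A: 0→18, due 119, tardiness 0
B: 18→31, due 97, tardiness 0
C: 31→42, due 98, tardiness 0
D: 42→52, due 99, tardiness 0
E: 52→64, due 66, tardiness 0
F: 64→81, due 80, tardiness 1
G: 81→104, due 116, tardiness 0
H: 104→126, due 81, tardiness 45
I: 126→128, due 38, tardiness 90
Late tickets: 3.

3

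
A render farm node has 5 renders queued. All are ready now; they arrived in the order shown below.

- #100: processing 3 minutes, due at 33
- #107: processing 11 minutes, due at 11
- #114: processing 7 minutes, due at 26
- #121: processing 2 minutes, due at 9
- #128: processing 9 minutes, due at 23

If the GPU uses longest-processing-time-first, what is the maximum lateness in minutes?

LPT (decreasing processing time): #107 #128 #114 #100 #121.
#107: 0→11, due 11, lateness 0
#128: 11→20, due 23, lateness -3
#114: 20→27, due 26, lateness 1
#100: 27→30, due 33, lateness -3
#121: 30→32, due 9, lateness 23
Maximum = 23.

23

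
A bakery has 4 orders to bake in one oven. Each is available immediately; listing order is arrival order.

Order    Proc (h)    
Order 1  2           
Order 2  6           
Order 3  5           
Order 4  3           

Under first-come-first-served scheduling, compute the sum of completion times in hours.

39

FIFO (arrival order): Order 1 Order 2 Order 3 Order 4.
Order 1: 0→2
Order 2: 2→8
Order 3: 8→13
Order 4: 13→16
Sum = 2+8+13+16 = 39.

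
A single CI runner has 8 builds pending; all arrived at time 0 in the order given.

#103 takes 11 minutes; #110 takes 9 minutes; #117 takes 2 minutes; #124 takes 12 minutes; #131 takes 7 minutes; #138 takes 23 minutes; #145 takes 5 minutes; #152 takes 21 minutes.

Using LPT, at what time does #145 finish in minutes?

88

LPT (decreasing processing time): #138 #152 #124 #103 #110 #131 #145 #117.
#138: 0→23
#152: 23→44
#124: 44→56
#103: 56→67
#110: 67→76
#131: 76→83
#145: 83→88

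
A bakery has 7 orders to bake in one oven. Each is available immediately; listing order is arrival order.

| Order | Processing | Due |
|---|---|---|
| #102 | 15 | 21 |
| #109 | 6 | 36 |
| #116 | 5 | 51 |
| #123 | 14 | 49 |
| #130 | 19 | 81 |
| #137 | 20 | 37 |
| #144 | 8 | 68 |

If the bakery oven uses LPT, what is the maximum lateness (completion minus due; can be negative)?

LPT (decreasing processing time): #137 #130 #102 #123 #144 #109 #116.
#137: 0→20, due 37, lateness -17
#130: 20→39, due 81, lateness -42
#102: 39→54, due 21, lateness 33
#123: 54→68, due 49, lateness 19
#144: 68→76, due 68, lateness 8
#109: 76→82, due 36, lateness 46
#116: 82→87, due 51, lateness 36
Maximum = 46.

46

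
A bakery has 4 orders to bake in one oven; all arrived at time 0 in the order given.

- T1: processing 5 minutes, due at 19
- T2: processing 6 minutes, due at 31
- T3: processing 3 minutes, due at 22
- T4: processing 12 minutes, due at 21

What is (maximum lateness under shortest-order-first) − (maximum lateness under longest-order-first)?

1

SPT (increasing processing time): T3 T1 T2 T4.
T3: 0→3, due 22, lateness -19
T1: 3→8, due 19, lateness -11
T2: 8→14, due 31, lateness -17
T4: 14→26, due 21, lateness 5
Maximum = 5.
LPT (decreasing processing time): T4 T2 T1 T3.
T4: 0→12, due 21, lateness -9
T2: 12→18, due 31, lateness -13
T1: 18→23, due 19, lateness 4
T3: 23→26, due 22, lateness 4
Maximum = 4.
Difference = 5 − 4 = 1.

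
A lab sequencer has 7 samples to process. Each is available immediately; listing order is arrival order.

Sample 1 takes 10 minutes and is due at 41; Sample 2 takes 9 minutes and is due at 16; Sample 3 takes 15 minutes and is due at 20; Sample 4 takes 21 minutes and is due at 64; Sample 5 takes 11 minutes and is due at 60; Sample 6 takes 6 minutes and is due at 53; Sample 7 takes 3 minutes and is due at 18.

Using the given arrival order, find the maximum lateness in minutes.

57

FIFO (arrival order): Sample 1 Sample 2 Sample 3 Sample 4 Sample 5 Sample 6 Sample 7.
Sample 1: 0→10, due 41, lateness -31
Sample 2: 10→19, due 16, lateness 3
Sample 3: 19→34, due 20, lateness 14
Sample 4: 34→55, due 64, lateness -9
Sample 5: 55→66, due 60, lateness 6
Sample 6: 66→72, due 53, lateness 19
Sample 7: 72→75, due 18, lateness 57
Maximum = 57.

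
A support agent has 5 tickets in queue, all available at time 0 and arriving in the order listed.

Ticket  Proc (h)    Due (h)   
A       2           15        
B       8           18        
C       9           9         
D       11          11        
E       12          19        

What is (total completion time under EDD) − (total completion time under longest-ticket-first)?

-26

EDD (increasing due date): C D A B E.
C: 0→9
D: 9→20
A: 20→22
B: 22→30
E: 30→42
Sum = 9+20+22+30+42 = 123.
LPT (decreasing processing time): E D C B A.
E: 0→12
D: 12→23
C: 23→32
B: 32→40
A: 40→42
Sum = 12+23+32+40+42 = 149.
Difference = 123 − 149 = -26.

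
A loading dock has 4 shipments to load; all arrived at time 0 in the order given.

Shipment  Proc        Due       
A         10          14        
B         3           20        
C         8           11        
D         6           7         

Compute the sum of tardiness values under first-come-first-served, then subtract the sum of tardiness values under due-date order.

10

FIFO (arrival order): A B C D.
A: 0→10, due 14, tardiness 0
B: 10→13, due 20, tardiness 0
C: 13→21, due 11, tardiness 10
D: 21→27, due 7, tardiness 20
Sum = 0+0+10+20 = 30.
EDD (increasing due date): D C A B.
D: 0→6, due 7, tardiness 0
C: 6→14, due 11, tardiness 3
A: 14→24, due 14, tardiness 10
B: 24→27, due 20, tardiness 7
Sum = 0+3+10+7 = 20.
Difference = 30 − 20 = 10.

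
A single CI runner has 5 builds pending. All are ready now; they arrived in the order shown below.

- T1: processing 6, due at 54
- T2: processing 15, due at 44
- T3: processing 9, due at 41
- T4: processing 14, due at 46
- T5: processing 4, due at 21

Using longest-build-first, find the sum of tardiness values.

LPT (decreasing processing time): T2 T4 T3 T1 T5.
T2: 0→15, due 44, tardiness 0
T4: 15→29, due 46, tardiness 0
T3: 29→38, due 41, tardiness 0
T1: 38→44, due 54, tardiness 0
T5: 44→48, due 21, tardiness 27
Sum = 0+0+0+0+27 = 27.

27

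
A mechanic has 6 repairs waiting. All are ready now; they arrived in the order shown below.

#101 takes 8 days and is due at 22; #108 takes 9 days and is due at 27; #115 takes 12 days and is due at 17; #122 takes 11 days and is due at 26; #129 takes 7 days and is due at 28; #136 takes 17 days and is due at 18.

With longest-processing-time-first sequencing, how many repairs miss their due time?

LPT (decreasing processing time): #136 #115 #122 #108 #101 #129.
#136: 0→17, due 18, tardiness 0
#115: 17→29, due 17, tardiness 12
#122: 29→40, due 26, tardiness 14
#108: 40→49, due 27, tardiness 22
#101: 49→57, due 22, tardiness 35
#129: 57→64, due 28, tardiness 36
Late repairs: 5.

5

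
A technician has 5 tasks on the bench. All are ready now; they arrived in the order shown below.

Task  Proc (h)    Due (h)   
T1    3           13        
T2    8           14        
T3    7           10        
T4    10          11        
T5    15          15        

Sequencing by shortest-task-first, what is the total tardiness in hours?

49

SPT (increasing processing time): T1 T3 T2 T4 T5.
T1: 0→3, due 13, tardiness 0
T3: 3→10, due 10, tardiness 0
T2: 10→18, due 14, tardiness 4
T4: 18→28, due 11, tardiness 17
T5: 28→43, due 15, tardiness 28
Sum = 0+0+4+17+28 = 49.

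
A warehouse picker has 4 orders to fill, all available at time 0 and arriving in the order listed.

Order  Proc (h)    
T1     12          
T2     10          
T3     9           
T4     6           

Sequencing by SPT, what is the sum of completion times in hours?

83

SPT (increasing processing time): T4 T3 T2 T1.
T4: 0→6
T3: 6→15
T2: 15→25
T1: 25→37
Sum = 6+15+25+37 = 83.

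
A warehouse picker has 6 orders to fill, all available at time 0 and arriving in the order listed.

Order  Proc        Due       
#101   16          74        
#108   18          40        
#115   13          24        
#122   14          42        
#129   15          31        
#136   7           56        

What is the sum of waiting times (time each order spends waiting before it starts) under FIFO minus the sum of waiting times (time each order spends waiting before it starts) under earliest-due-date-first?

FIFO (arrival order): #101 #108 #115 #122 #129 #136.
#101: waits 0, runs 0→16
#108: waits 16, runs 16→34
#115: waits 34, runs 34→47
#122: waits 47, runs 47→61
#129: waits 61, runs 61→76
#136: waits 76, runs 76→83
Sum = 0+16+34+47+61+76 = 234.
EDD (increasing due date): #115 #129 #108 #122 #136 #101.
#115: waits 0, runs 0→13
#129: waits 13, runs 13→28
#108: waits 28, runs 28→46
#122: waits 46, runs 46→60
#136: waits 60, runs 60→67
#101: waits 67, runs 67→83
Sum = 0+13+28+46+60+67 = 214.
Difference = 234 − 214 = 20.

20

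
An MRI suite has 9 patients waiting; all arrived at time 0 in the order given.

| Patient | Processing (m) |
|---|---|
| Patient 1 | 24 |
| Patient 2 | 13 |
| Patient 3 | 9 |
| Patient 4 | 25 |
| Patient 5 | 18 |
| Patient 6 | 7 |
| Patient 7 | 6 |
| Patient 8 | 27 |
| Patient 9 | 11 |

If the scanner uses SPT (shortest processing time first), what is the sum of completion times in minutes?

525

SPT (increasing processing time): Patient 7 Patient 6 Patient 3 Patient 9 Patient 2 Patient 5 Patient 1 Patient 4 Patient 8.
Patient 7: 0→6
Patient 6: 6→13
Patient 3: 13→22
Patient 9: 22→33
Patient 2: 33→46
Patient 5: 46→64
Patient 1: 64→88
Patient 4: 88→113
Patient 8: 113→140
Sum = 6+13+22+33+46+64+88+113+140 = 525.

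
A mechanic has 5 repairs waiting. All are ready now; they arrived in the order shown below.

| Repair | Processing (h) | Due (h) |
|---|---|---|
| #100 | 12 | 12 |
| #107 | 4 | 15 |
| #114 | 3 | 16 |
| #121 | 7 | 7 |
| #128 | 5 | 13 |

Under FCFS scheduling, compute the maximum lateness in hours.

19

FIFO (arrival order): #100 #107 #114 #121 #128.
#100: 0→12, due 12, lateness 0
#107: 12→16, due 15, lateness 1
#114: 16→19, due 16, lateness 3
#121: 19→26, due 7, lateness 19
#128: 26→31, due 13, lateness 18
Maximum = 19.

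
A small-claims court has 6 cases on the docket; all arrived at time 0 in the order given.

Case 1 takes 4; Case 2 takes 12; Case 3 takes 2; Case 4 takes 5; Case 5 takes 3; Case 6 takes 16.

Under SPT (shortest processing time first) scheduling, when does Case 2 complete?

SPT (increasing processing time): Case 3 Case 5 Case 1 Case 4 Case 2 Case 6.
Case 3: 0→2
Case 5: 2→5
Case 1: 5→9
Case 4: 9→14
Case 2: 14→26

26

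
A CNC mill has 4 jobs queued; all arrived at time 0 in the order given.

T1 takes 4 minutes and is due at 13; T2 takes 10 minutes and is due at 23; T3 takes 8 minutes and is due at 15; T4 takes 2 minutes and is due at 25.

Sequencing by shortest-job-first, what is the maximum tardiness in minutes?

1

SPT (increasing processing time): T4 T1 T3 T2.
T4: 0→2, due 25, tardiness 0
T1: 2→6, due 13, tardiness 0
T3: 6→14, due 15, tardiness 0
T2: 14→24, due 23, tardiness 1
Maximum = 1.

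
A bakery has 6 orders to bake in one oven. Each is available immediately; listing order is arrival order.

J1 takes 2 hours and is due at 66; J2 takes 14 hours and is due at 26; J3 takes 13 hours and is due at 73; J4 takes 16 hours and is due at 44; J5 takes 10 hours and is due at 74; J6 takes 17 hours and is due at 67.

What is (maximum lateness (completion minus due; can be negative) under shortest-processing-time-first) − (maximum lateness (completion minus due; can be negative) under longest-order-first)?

SPT (increasing processing time): J1 J5 J3 J2 J4 J6.
J1: 0→2, due 66, lateness -64
J5: 2→12, due 74, lateness -62
J3: 12→25, due 73, lateness -48
J2: 25→39, due 26, lateness 13
J4: 39→55, due 44, lateness 11
J6: 55→72, due 67, lateness 5
Maximum = 13.
LPT (decreasing processing time): J6 J4 J2 J3 J5 J1.
J6: 0→17, due 67, lateness -50
J4: 17→33, due 44, lateness -11
J2: 33→47, due 26, lateness 21
J3: 47→60, due 73, lateness -13
J5: 60→70, due 74, lateness -4
J1: 70→72, due 66, lateness 6
Maximum = 21.
Difference = 13 − 21 = -8.

-8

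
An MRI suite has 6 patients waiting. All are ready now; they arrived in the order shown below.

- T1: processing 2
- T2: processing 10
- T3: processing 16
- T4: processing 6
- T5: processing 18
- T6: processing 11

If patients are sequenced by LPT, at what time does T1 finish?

LPT (decreasing processing time): T5 T3 T6 T2 T4 T1.
T5: 0→18
T3: 18→34
T6: 34→45
T2: 45→55
T4: 55→61
T1: 61→63

63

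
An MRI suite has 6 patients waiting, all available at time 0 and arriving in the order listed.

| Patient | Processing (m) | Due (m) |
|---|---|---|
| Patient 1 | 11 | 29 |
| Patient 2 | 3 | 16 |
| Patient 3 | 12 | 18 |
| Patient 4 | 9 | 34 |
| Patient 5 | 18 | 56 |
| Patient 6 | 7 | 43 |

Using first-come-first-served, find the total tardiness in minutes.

FIFO (arrival order): Patient 1 Patient 2 Patient 3 Patient 4 Patient 5 Patient 6.
Patient 1: 0→11, due 29, tardiness 0
Patient 2: 11→14, due 16, tardiness 0
Patient 3: 14→26, due 18, tardiness 8
Patient 4: 26→35, due 34, tardiness 1
Patient 5: 35→53, due 56, tardiness 0
Patient 6: 53→60, due 43, tardiness 17
Sum = 0+0+8+1+0+17 = 26.

26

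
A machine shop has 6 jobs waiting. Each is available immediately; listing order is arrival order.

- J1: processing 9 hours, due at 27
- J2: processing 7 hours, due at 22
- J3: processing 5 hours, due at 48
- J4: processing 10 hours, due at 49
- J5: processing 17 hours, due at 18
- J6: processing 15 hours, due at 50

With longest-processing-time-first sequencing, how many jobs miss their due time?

LPT (decreasing processing time): J5 J6 J4 J1 J2 J3.
J5: 0→17, due 18, tardiness 0
J6: 17→32, due 50, tardiness 0
J4: 32→42, due 49, tardiness 0
J1: 42→51, due 27, tardiness 24
J2: 51→58, due 22, tardiness 36
J3: 58→63, due 48, tardiness 15
Late jobs: 3.

3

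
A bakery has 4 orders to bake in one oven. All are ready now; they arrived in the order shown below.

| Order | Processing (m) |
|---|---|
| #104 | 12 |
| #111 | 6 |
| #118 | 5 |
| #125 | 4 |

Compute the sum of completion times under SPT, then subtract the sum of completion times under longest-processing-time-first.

SPT (increasing processing time): #125 #118 #111 #104.
#125: 0→4
#118: 4→9
#111: 9→15
#104: 15→27
Sum = 4+9+15+27 = 55.
LPT (decreasing processing time): #104 #111 #118 #125.
#104: 0→12
#111: 12→18
#118: 18→23
#125: 23→27
Sum = 12+18+23+27 = 80.
Difference = 55 − 80 = -25.

-25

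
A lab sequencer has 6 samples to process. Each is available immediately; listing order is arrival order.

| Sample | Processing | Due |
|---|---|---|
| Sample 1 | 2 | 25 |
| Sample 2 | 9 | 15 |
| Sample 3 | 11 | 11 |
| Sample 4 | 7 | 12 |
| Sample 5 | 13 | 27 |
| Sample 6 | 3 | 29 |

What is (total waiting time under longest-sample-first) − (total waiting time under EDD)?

26

LPT (decreasing processing time): Sample 5 Sample 3 Sample 2 Sample 4 Sample 6 Sample 1.
Sample 5: waits 0, runs 0→13
Sample 3: waits 13, runs 13→24
Sample 2: waits 24, runs 24→33
Sample 4: waits 33, runs 33→40
Sample 6: waits 40, runs 40→43
Sample 1: waits 43, runs 43→45
Sum = 0+13+24+33+40+43 = 153.
EDD (increasing due date): Sample 3 Sample 4 Sample 2 Sample 1 Sample 5 Sample 6.
Sample 3: waits 0, runs 0→11
Sample 4: waits 11, runs 11→18
Sample 2: waits 18, runs 18→27
Sample 1: waits 27, runs 27→29
Sample 5: waits 29, runs 29→42
Sample 6: waits 42, runs 42→45
Sum = 0+11+18+27+29+42 = 127.
Difference = 153 − 127 = 26.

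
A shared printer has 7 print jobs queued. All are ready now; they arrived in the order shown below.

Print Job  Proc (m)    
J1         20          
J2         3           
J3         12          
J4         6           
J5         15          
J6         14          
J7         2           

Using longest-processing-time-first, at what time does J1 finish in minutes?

20

LPT (decreasing processing time): J1 J5 J6 J3 J4 J2 J7.
J1: 0→20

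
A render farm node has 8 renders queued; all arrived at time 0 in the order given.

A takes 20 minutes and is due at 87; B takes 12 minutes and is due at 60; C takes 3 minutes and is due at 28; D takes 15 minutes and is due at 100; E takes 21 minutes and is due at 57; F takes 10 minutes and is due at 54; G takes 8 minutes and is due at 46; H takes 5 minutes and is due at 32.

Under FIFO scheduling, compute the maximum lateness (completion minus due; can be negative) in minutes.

FIFO (arrival order): A B C D E F G H.
A: 0→20, due 87, lateness -67
B: 20→32, due 60, lateness -28
C: 32→35, due 28, lateness 7
D: 35→50, due 100, lateness -50
E: 50→71, due 57, lateness 14
F: 71→81, due 54, lateness 27
G: 81→89, due 46, lateness 43
H: 89→94, due 32, lateness 62
Maximum = 62.

62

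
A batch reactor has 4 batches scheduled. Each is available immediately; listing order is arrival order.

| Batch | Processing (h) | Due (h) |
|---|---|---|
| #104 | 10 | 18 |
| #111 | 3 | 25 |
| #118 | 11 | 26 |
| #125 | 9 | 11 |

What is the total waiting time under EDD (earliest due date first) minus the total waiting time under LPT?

-12

EDD (increasing due date): #125 #104 #111 #118.
#125: waits 0, runs 0→9
#104: waits 9, runs 9→19
#111: waits 19, runs 19→22
#118: waits 22, runs 22→33
Sum = 0+9+19+22 = 50.
LPT (decreasing processing time): #118 #104 #125 #111.
#118: waits 0, runs 0→11
#104: waits 11, runs 11→21
#125: waits 21, runs 21→30
#111: waits 30, runs 30→33
Sum = 0+11+21+30 = 62.
Difference = 50 − 62 = -12.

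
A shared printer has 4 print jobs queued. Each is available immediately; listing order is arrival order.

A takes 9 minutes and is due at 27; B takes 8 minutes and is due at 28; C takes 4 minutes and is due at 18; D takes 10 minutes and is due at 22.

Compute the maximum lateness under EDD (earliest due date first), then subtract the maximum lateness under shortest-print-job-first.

EDD (increasing due date): C D A B.
C: 0→4, due 18, lateness -14
D: 4→14, due 22, lateness -8
A: 14→23, due 27, lateness -4
B: 23→31, due 28, lateness 3
Maximum = 3.
SPT (increasing processing time): C B A D.
C: 0→4, due 18, lateness -14
B: 4→12, due 28, lateness -16
A: 12→21, due 27, lateness -6
D: 21→31, due 22, lateness 9
Maximum = 9.
Difference = 3 − 9 = -6.

-6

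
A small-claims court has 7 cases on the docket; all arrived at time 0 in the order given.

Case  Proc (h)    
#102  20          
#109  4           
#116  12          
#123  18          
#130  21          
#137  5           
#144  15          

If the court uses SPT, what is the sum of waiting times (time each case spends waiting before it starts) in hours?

SPT (increasing processing time): #109 #137 #116 #144 #123 #102 #130.
#109: waits 0, runs 0→4
#137: waits 4, runs 4→9
#116: waits 9, runs 9→21
#144: waits 21, runs 21→36
#123: waits 36, runs 36→54
#102: waits 54, runs 54→74
#130: waits 74, runs 74→95
Sum = 0+4+9+21+36+54+74 = 198.

198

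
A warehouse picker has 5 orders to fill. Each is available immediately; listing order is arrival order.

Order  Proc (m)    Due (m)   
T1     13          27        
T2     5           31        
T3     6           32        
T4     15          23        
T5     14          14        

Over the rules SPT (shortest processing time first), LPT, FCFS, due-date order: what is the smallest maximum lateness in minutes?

SPT (increasing processing time): T2 T3 T1 T5 T4.
T2: 0→5, due 31, lateness -26
T3: 5→11, due 32, lateness -21
T1: 11→24, due 27, lateness -3
T5: 24→38, due 14, lateness 24
T4: 38→53, due 23, lateness 30
Maximum = 30.
LPT (decreasing processing time): T4 T5 T1 T3 T2.
T4: 0→15, due 23, lateness -8
T5: 15→29, due 14, lateness 15
T1: 29→42, due 27, lateness 15
T3: 42→48, due 32, lateness 16
T2: 48→53, due 31, lateness 22
Maximum = 22.
FIFO (arrival order): T1 T2 T3 T4 T5.
T1: 0→13, due 27, lateness -14
T2: 13→18, due 31, lateness -13
T3: 18→24, due 32, lateness -8
T4: 24→39, due 23, lateness 16
T5: 39→53, due 14, lateness 39
Maximum = 39.
EDD (increasing due date): T5 T4 T1 T2 T3.
T5: 0→14, due 14, lateness 0
T4: 14→29, due 23, lateness 6
T1: 29→42, due 27, lateness 15
T2: 42→47, due 31, lateness 16
T3: 47→53, due 32, lateness 21
Maximum = 21.
SPT 30, LPT 22, FIFO 39, EDD 21 → minimum 21.

21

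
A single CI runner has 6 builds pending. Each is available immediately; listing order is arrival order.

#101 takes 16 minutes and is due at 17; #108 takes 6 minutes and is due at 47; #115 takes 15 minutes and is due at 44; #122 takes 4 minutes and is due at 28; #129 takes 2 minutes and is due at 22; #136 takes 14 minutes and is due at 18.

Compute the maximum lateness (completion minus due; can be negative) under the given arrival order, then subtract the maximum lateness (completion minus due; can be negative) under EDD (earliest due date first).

FIFO (arrival order): #101 #108 #115 #122 #129 #136.
#101: 0→16, due 17, lateness -1
#108: 16→22, due 47, lateness -25
#115: 22→37, due 44, lateness -7
#122: 37→41, due 28, lateness 13
#129: 41→43, due 22, lateness 21
#136: 43→57, due 18, lateness 39
Maximum = 39.
EDD (increasing due date): #101 #136 #129 #122 #115 #108.
#101: 0→16, due 17, lateness -1
#136: 16→30, due 18, lateness 12
#129: 30→32, due 22, lateness 10
#122: 32→36, due 28, lateness 8
#115: 36→51, due 44, lateness 7
#108: 51→57, due 47, lateness 10
Maximum = 12.
Difference = 39 − 12 = 27.

27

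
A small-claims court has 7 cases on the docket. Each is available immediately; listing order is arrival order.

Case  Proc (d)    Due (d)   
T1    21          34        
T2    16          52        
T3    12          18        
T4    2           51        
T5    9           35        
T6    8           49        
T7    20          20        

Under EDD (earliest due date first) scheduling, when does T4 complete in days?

EDD (increasing due date): T3 T7 T1 T5 T6 T4 T2.
T3: 0→12
T7: 12→32
T1: 32→53
T5: 53→62
T6: 62→70
T4: 70→72

72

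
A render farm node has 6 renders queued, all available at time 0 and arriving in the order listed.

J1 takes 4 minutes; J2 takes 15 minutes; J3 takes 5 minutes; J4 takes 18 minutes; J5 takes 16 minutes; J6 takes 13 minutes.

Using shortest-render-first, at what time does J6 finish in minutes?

22

SPT (increasing processing time): J1 J3 J6 J2 J5 J4.
J1: 0→4
J3: 4→9
J6: 9→22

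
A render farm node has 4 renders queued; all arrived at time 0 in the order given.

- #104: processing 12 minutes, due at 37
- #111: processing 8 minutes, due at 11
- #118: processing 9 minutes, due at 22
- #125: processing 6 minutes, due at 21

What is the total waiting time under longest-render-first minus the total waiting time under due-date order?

LPT (decreasing processing time): #104 #118 #111 #125.
#104: waits 0, runs 0→12
#118: waits 12, runs 12→21
#111: waits 21, runs 21→29
#125: waits 29, runs 29→35
Sum = 0+12+21+29 = 62.
EDD (increasing due date): #111 #125 #118 #104.
#111: waits 0, runs 0→8
#125: waits 8, runs 8→14
#118: waits 14, runs 14→23
#104: waits 23, runs 23→35
Sum = 0+8+14+23 = 45.
Difference = 62 − 45 = 17.

17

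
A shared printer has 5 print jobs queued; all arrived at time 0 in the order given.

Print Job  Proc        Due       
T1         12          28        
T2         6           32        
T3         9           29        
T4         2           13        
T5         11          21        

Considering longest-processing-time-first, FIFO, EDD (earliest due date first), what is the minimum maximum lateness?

LPT (decreasing processing time): T1 T5 T3 T2 T4.
T1: 0→12, due 28, lateness -16
T5: 12→23, due 21, lateness 2
T3: 23→32, due 29, lateness 3
T2: 32→38, due 32, lateness 6
T4: 38→40, due 13, lateness 27
Maximum = 27.
FIFO (arrival order): T1 T2 T3 T4 T5.
T1: 0→12, due 28, lateness -16
T2: 12→18, due 32, lateness -14
T3: 18→27, due 29, lateness -2
T4: 27→29, due 13, lateness 16
T5: 29→40, due 21, lateness 19
Maximum = 19.
EDD (increasing due date): T4 T5 T1 T3 T2.
T4: 0→2, due 13, lateness -11
T5: 2→13, due 21, lateness -8
T1: 13→25, due 28, lateness -3
T3: 25→34, due 29, lateness 5
T2: 34→40, due 32, lateness 8
Maximum = 8.
LPT 27, FIFO 19, EDD 8 → minimum 8.

8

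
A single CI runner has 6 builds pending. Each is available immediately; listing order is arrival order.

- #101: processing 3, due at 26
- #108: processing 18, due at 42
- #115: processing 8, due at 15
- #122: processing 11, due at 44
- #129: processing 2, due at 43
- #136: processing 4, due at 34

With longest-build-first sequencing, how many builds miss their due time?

4

LPT (decreasing processing time): #108 #122 #115 #136 #101 #129.
#108: 0→18, due 42, tardiness 0
#122: 18→29, due 44, tardiness 0
#115: 29→37, due 15, tardiness 22
#136: 37→41, due 34, tardiness 7
#101: 41→44, due 26, tardiness 18
#129: 44→46, due 43, tardiness 3
Late builds: 4.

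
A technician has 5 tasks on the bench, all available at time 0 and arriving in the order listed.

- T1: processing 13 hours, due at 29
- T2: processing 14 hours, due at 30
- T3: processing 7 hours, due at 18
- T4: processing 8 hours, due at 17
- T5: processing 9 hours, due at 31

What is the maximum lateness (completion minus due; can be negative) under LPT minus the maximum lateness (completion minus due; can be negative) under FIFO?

8

LPT (decreasing processing time): T2 T1 T5 T4 T3.
T2: 0→14, due 30, lateness -16
T1: 14→27, due 29, lateness -2
T5: 27→36, due 31, lateness 5
T4: 36→44, due 17, lateness 27
T3: 44→51, due 18, lateness 33
Maximum = 33.
FIFO (arrival order): T1 T2 T3 T4 T5.
T1: 0→13, due 29, lateness -16
T2: 13→27, due 30, lateness -3
T3: 27→34, due 18, lateness 16
T4: 34→42, due 17, lateness 25
T5: 42→51, due 31, lateness 20
Maximum = 25.
Difference = 33 − 25 = 8.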